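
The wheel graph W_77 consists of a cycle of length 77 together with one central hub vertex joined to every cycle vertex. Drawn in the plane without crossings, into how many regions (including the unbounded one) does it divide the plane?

W_77 has V = 77 + 1 = 78 vertices and E = 2·77 = 154 edges.
By Euler's formula F = 2 − V + E = 2 − 78 + 154 = 78.

78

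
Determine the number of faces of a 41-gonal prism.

A prism on an n-gon has two n-gon bases and n rectangular sides: V = 2·41 = 82, E = 3·41 = 123, F = 41 + 2 = 43.
Check: V − E + F = 82 − 123 + 43 = 2.

43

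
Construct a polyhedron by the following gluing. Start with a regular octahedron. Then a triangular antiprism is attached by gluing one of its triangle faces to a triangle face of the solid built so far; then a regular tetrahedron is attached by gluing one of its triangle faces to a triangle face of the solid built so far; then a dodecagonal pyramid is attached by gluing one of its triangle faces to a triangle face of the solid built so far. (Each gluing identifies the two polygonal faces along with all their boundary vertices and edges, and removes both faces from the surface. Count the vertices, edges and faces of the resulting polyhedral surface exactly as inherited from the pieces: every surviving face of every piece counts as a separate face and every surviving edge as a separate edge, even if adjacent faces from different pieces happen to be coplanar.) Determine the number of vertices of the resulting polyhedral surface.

20

A regular octahedron: V=6, E=12, F=8.
Attach a triangular antiprism (V=6, E=12, F=8) along a 3-gon: merge 3 vertices and 3 edges, delete both glued faces → V=9, E=21, F=14.
Attach a regular tetrahedron (V=4, E=6, F=4) along a 3-gon: merge 3 vertices and 3 edges, delete both glued faces → V=10, E=24, F=16.
Attach a dodecagonal pyramid (V=13, E=24, F=13) along a 3-gon: merge 3 vertices and 3 edges, delete both glued faces → V=20, E=45, F=27.
Check: V − E + F = 20 − 45 + 27 = 2.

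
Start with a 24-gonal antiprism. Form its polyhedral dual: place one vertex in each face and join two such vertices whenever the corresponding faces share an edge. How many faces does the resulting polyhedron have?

48

The base solid has V = 48, E = 96, F = 50.
The dual swaps V and F and preserves E: V′ = F = 50, E′ = E = 96, F′ = V = 48.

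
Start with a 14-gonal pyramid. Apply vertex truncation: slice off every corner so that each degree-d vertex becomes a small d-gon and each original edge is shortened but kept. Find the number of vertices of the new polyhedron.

56

The base solid has V = 15, E = 28, F = 15.
Truncation replaces each original edge-end by a new vertex, so V′ = 2E = 56.
Each original edge survives, and each old vertex of degree d contributes d new edges; summing degrees gives Σd = 2E, so E′ = E + 2E = 3E = 84.
Each original face survives and each original vertex becomes one new face: F′ = F + V = 30.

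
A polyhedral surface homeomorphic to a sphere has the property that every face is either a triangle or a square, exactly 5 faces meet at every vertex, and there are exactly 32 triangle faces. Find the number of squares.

Let x be the number of squares; then F = 32 + x.
Edge–face incidences: 2E = 3·32 + 4·x = 96 + 4x.
Every vertex has degree 5, so 5V = 2E.
Euler: V − E + F = 2 ⇒ (2E)/5 − E + (32 + x) = 2.
Multiply by 10: 2·(2E) − 5·(2E) + 10·(32 + x) = 20, i.e. 320 + 10x − 3·(96 + 4x) = 20.
Collecting terms: −2x + 32 = 20, so −2x = −12, so x = 6.
Then 2E = 96 + 4·6 = 120, so E = 60, V = 2E/5 = 24, F = 32 + 6 = 38.

6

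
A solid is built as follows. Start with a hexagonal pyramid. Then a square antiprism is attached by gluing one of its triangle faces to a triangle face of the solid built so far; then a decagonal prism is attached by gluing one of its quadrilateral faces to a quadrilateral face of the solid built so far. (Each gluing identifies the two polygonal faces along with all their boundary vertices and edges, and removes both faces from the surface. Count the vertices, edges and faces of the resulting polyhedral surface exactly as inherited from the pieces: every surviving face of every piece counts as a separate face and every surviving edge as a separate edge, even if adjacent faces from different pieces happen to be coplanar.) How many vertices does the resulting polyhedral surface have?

A hexagonal pyramid: V=7, E=12, F=7.
Attach a square antiprism (V=8, E=16, F=10) along a 3-gon: merge 3 vertices and 3 edges, delete both glued faces → V=12, E=25, F=15.
Attach a decagonal prism (V=20, E=30, F=12) along a 4-gon: merge 4 vertices and 4 edges, delete both glued faces → V=28, E=51, F=25.
Check: V − E + F = 28 − 51 + 25 = 2.

28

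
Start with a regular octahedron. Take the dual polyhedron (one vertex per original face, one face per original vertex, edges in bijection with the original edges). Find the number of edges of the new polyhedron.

12

The base solid has V = 6, E = 12, F = 8.
The dual swaps V and F and preserves E: V′ = F = 8, E′ = E = 12, F′ = V = 6.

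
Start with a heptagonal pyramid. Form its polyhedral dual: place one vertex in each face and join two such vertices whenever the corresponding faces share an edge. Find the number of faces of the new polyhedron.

The base solid has V = 8, E = 14, F = 8.
The dual swaps V and F and preserves E: V′ = F = 8, E′ = E = 14, F′ = V = 8.

8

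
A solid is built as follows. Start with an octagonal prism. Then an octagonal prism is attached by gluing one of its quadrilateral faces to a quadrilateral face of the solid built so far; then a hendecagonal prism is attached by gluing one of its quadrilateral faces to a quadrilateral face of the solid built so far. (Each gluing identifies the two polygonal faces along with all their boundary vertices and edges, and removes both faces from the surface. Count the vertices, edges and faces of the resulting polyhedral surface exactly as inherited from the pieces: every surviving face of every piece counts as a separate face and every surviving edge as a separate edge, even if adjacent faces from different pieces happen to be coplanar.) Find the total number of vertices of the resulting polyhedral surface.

An octagonal prism: V=16, E=24, F=10.
Attach an octagonal prism (V=16, E=24, F=10) along a 4-gon: merge 4 vertices and 4 edges, delete both glued faces → V=28, E=44, F=18.
Attach a hendecagonal prism (V=22, E=33, F=13) along a 4-gon: merge 4 vertices and 4 edges, delete both glued faces → V=46, E=73, F=29.
Check: V − E + F = 46 − 73 + 29 = 2.

46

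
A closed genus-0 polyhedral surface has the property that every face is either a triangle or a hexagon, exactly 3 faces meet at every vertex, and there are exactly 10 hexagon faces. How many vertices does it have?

Let x be the number of triangles; then F = 10 + x.
Edge–face incidences: 2E = 6·10 + 3·x = 60 + 3x.
Every vertex has degree 3, so 3V = 2E.
Euler: V − E + F = 2 ⇒ (2E)/3 − E + (10 + x) = 2.
Multiply by 6: 2·(2E) − 3·(2E) + 6·(10 + x) = 12, i.e. 60 + 6x − (60 + 3x) = 12.
Collecting terms: 3x = 12, so x = 4.
Then 2E = 60 + 3·4 = 72, so E = 36, V = 2E/3 = 24, F = 10 + 4 = 14.

24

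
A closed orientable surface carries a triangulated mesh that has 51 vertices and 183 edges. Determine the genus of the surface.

6

Every face is a triangle and each edge borders two faces, so 3F = 2·183, giving F = 122.
χ = V − E + F = 51 − 183 + 122 = -10.
For a closed orientable surface χ = 2 − 2g, so g = (2 − (-10))/2 = 6.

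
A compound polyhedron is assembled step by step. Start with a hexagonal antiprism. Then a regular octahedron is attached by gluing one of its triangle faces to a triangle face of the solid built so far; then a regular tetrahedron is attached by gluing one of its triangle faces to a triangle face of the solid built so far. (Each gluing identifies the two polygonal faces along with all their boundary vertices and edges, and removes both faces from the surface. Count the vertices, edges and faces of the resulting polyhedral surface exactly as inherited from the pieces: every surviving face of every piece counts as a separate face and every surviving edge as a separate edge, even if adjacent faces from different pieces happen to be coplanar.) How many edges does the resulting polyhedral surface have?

36

A hexagonal antiprism: V=12, E=24, F=14.
Attach a regular octahedron (V=6, E=12, F=8) along a 3-gon: merge 3 vertices and 3 edges, delete both glued faces → V=15, E=33, F=20.
Attach a regular tetrahedron (V=4, E=6, F=4) along a 3-gon: merge 3 vertices and 3 edges, delete both glued faces → V=16, E=36, F=22.
Check: V − E + F = 16 − 36 + 22 = 2.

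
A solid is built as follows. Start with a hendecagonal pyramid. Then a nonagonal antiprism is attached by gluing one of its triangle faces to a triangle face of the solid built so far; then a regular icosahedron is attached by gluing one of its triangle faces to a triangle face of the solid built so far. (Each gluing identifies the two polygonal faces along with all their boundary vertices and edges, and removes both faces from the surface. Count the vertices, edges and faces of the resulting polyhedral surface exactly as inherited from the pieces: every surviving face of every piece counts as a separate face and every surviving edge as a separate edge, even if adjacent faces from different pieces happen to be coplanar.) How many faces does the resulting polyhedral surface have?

A hendecagonal pyramid: V=12, E=22, F=12.
Attach a nonagonal antiprism (V=18, E=36, F=20) along a 3-gon: merge 3 vertices and 3 edges, delete both glued faces → V=27, E=55, F=30.
Attach a regular icosahedron (V=12, E=30, F=20) along a 3-gon: merge 3 vertices and 3 edges, delete both glued faces → V=36, E=82, F=48.
Check: V − E + F = 36 − 82 + 48 = 2.

48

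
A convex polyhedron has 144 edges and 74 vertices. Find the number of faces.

Here V − E + F = 2.
F = 2 − V + E = 2 − 74 + 144 = 72.

72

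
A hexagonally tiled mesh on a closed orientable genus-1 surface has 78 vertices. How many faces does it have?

39

χ = 2 − 2·1 = 0, and every face is a hexagon so 6F = 2E.
V − E + F = 0 with E = 6F/2 gives 78 − (6/2 − 1)·F = 0, so F = 39 and E = 117.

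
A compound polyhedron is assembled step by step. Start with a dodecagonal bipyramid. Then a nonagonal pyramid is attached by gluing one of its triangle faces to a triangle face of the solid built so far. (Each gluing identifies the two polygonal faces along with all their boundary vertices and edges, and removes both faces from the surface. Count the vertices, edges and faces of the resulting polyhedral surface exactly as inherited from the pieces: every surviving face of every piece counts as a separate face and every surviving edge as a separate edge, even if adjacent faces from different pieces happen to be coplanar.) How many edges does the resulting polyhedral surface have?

51

A dodecagonal bipyramid: V=14, E=36, F=24.
Attach a nonagonal pyramid (V=10, E=18, F=10) along a 3-gon: merge 3 vertices and 3 edges, delete both glued faces → V=21, E=51, F=32.
Check: V − E + F = 21 − 51 + 32 = 2.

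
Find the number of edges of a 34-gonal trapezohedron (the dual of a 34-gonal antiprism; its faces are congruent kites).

The n-trapezohedron (dual of the n-antiprism) has V = 2·34 + 2 = 70, E = 4·34 = 136, F = 2·34 = 68.
Check: V − E + F = 70 − 136 + 68 = 2.

136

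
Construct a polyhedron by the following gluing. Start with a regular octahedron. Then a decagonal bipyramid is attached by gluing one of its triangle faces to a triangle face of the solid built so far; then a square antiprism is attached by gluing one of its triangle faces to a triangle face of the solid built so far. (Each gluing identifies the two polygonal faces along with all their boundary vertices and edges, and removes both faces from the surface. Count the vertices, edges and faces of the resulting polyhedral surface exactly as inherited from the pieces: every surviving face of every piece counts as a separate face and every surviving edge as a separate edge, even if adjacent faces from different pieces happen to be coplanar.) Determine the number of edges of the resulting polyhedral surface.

52

A regular octahedron: V=6, E=12, F=8.
Attach a decagonal bipyramid (V=12, E=30, F=20) along a 3-gon: merge 3 vertices and 3 edges, delete both glued faces → V=15, E=39, F=26.
Attach a square antiprism (V=8, E=16, F=10) along a 3-gon: merge 3 vertices and 3 edges, delete both glued faces → V=20, E=52, F=34.
Check: V − E + F = 20 − 52 + 34 = 2.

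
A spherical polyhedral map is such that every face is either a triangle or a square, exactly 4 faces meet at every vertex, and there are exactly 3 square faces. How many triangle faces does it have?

8

Let x be the number of triangles; then F = 3 + x.
Edge–face incidences: 2E = 4·3 + 3·x = 12 + 3x.
Every vertex has degree 4, so 4V = 2E.
Euler: V − E + F = 2 ⇒ (2E)/4 − E + (3 + x) = 2.
Multiply by 8: 2·(2E) − 4·(2E) + 8·(3 + x) = 16, i.e. 24 + 8x − 2·(12 + 3x) = 16.
Collecting terms: 2x = 16, so x = 8.
Then 2E = 12 + 3·8 = 36, so E = 18, V = 2E/4 = 9, F = 3 + 8 = 11.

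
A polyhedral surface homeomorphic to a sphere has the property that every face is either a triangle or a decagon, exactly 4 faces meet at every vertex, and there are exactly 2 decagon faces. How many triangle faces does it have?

Let x be the number of triangles; then F = 2 + x.
Edge–face incidences: 2E = 10·2 + 3·x = 20 + 3x.
Every vertex has degree 4, so 4V = 2E.
Euler: V − E + F = 2 ⇒ (2E)/4 − E + (2 + x) = 2.
Multiply by 8: 2·(2E) − 4·(2E) + 8·(2 + x) = 16, i.e. 16 + 8x − 2·(20 + 3x) = 16.
Collecting terms: 2x − 24 = 16, so 2x = 40, so x = 20.
Then 2E = 20 + 3·20 = 80, so E = 40, V = 2E/4 = 20, F = 2 + 20 = 22.

20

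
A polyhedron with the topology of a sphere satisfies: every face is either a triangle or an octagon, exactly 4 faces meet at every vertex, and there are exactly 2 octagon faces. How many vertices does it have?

16

Let x be the number of triangles; then F = 2 + x.
Edge–face incidences: 2E = 8·2 + 3·x = 16 + 3x.
Every vertex has degree 4, so 4V = 2E.
Euler: V − E + F = 2 ⇒ (2E)/4 − E + (2 + x) = 2.
Multiply by 8: 2·(2E) − 4·(2E) + 8·(2 + x) = 16, i.e. 16 + 8x − 2·(16 + 3x) = 16.
Collecting terms: 2x − 16 = 16, so 2x = 32, so x = 16.
Then 2E = 16 + 3·16 = 64, so E = 32, V = 2E/4 = 16, F = 2 + 16 = 18.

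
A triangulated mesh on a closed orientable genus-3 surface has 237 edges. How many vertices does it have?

χ = 2 − 2·3 = -4, and every face is a triangle so 3F = 2E.
F = 2E/3 = 158. Then V = -4 + E − F = -4 + 237 − 158 = 75.

75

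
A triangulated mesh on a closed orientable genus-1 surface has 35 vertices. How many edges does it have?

χ = 2 − 2·1 = 0, and every face is a triangle so 3F = 2E.
V − E + F = 0 with E = 3F/2 gives 35 − (3/2 − 1)·F = 0, so F = 70 and E = 105.

105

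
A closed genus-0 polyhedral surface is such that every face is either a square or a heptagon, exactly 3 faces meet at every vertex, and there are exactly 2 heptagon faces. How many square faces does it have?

Let x be the number of squares; then F = 2 + x.
Edge–face incidences: 2E = 7·2 + 4·x = 14 + 4x.
Every vertex has degree 3, so 3V = 2E.
Euler: V − E + F = 2 ⇒ (2E)/3 − E + (2 + x) = 2.
Multiply by 6: 2·(2E) − 3·(2E) + 6·(2 + x) = 12, i.e. 12 + 6x − (14 + 4x) = 12.
Collecting terms: 2x − 2 = 12, so 2x = 14, so x = 7.
Then 2E = 14 + 4·7 = 42, so E = 21, V = 2E/3 = 14, F = 2 + 7 = 9.

7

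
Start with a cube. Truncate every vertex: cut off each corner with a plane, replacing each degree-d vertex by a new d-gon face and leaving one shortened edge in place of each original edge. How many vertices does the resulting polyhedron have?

24

The base solid has V = 8, E = 12, F = 6.
Truncation replaces each original edge-end by a new vertex, so V′ = 2E = 24.
Each original edge survives, and each old vertex of degree d contributes d new edges; summing degrees gives Σd = 2E, so E′ = E + 2E = 3E = 36.
Each original face survives and each original vertex becomes one new face: F′ = F + V = 14.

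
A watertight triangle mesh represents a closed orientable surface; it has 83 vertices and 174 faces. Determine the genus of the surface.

3

Every face is a triangle, so 2E = 3·174 = 522, giving E = 261.
χ = V − E + F = 83 − 261 + 174 = -4.
For a closed orientable surface χ = 2 − 2g, so g = (2 − (-4))/2 = 3.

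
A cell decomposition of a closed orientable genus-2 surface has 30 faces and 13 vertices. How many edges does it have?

For a closed orientable surface of genus 2, χ = 2 − 2·2 = -2.
E = V + F − (-2) = 13 + 30 − (-2) = 45.

45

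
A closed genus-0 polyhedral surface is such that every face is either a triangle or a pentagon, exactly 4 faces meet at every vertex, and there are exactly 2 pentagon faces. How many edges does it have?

Let x be the number of triangles; then F = 2 + x.
Edge–face incidences: 2E = 5·2 + 3·x = 10 + 3x.
Every vertex has degree 4, so 4V = 2E.
Euler: V − E + F = 2 ⇒ (2E)/4 − E + (2 + x) = 2.
Multiply by 8: 2·(2E) − 4·(2E) + 8·(2 + x) = 16, i.e. 16 + 8x − 2·(10 + 3x) = 16.
Collecting terms: 2x − 4 = 16, so 2x = 20, so x = 10.
Then 2E = 10 + 3·10 = 40, so E = 20, V = 2E/4 = 10, F = 2 + 10 = 12.

20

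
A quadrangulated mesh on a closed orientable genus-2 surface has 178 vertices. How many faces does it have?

χ = 2 − 2·2 = -2, and every face is a square so 4F = 2E.
V − E + F = -2 with E = 4F/2 gives 178 − (4/2 − 1)·F = -2, so F = 180 and E = 360.

180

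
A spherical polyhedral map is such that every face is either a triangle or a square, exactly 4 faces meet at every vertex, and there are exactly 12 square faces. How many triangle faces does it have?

8

Let x be the number of triangles; then F = 12 + x.
Edge–face incidences: 2E = 4·12 + 3·x = 48 + 3x.
Every vertex has degree 4, so 4V = 2E.
Euler: V − E + F = 2 ⇒ (2E)/4 − E + (12 + x) = 2.
Multiply by 8: 2·(2E) − 4·(2E) + 8·(12 + x) = 16, i.e. 96 + 8x − 2·(48 + 3x) = 16.
Collecting terms: 2x = 16, so x = 8.
Then 2E = 48 + 3·8 = 72, so E = 36, V = 2E/4 = 18, F = 12 + 8 = 20.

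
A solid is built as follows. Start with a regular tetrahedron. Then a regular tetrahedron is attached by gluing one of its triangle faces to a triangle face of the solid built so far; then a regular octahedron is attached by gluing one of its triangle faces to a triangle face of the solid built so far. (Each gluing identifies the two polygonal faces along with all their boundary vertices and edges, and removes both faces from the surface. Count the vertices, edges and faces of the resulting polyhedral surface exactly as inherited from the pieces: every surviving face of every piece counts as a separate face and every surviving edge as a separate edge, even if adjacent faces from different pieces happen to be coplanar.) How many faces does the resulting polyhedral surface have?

A regular tetrahedron: V=4, E=6, F=4.
Attach a regular tetrahedron (V=4, E=6, F=4) along a 3-gon: merge 3 vertices and 3 edges, delete both glued faces → V=5, E=9, F=6.
Attach a regular octahedron (V=6, E=12, F=8) along a 3-gon: merge 3 vertices and 3 edges, delete both glued faces → V=8, E=18, F=12.
Check: V − E + F = 8 − 18 + 12 = 2.

12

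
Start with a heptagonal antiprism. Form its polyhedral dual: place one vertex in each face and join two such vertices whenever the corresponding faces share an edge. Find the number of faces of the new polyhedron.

14

The base solid has V = 14, E = 28, F = 16.
The dual swaps V and F and preserves E: V′ = F = 16, E′ = E = 28, F′ = V = 14.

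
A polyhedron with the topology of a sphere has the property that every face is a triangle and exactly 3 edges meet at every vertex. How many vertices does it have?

Each face has 3 edges and each edge borders two faces, so 2E = 3F.
Each vertex has degree 3, so 3V = 2E and hence V = 3F/3.
Euler: V − E + F = 2 ⇒ (3F/3) − (3F/2) + F = 2.
Multiply by 6: (6 − 9 + 6)F = 12, i.e. 3F = 12.
So F = 4, E = 3·4/2 = 6, V = 3·4/3 = 4.

4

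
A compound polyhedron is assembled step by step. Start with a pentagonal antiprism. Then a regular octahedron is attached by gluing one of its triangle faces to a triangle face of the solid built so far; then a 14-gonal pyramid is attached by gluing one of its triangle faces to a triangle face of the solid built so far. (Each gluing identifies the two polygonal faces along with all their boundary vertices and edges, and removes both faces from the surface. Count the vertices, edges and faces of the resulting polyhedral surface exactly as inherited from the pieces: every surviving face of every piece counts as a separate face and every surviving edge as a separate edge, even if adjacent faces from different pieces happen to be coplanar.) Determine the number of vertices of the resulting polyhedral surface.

25

A pentagonal antiprism: V=10, E=20, F=12.
Attach a regular octahedron (V=6, E=12, F=8) along a 3-gon: merge 3 vertices and 3 edges, delete both glued faces → V=13, E=29, F=18.
Attach a 14-gonal pyramid (V=15, E=28, F=15) along a 3-gon: merge 3 vertices and 3 edges, delete both glued faces → V=25, E=54, F=31.
Check: V − E + F = 25 − 54 + 31 = 2.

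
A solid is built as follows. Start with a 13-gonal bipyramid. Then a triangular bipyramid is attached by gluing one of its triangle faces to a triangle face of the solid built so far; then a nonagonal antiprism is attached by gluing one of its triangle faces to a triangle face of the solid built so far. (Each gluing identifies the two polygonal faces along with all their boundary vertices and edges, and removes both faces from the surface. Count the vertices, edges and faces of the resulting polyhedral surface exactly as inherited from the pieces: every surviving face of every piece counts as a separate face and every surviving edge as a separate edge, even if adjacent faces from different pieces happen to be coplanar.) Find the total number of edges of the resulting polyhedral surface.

78

A 13-gonal bipyramid: V=15, E=39, F=26.
Attach a triangular bipyramid (V=5, E=9, F=6) along a 3-gon: merge 3 vertices and 3 edges, delete both glued faces → V=17, E=45, F=30.
Attach a nonagonal antiprism (V=18, E=36, F=20) along a 3-gon: merge 3 vertices and 3 edges, delete both glued faces → V=32, E=78, F=48.
Check: V − E + F = 32 − 78 + 48 = 2.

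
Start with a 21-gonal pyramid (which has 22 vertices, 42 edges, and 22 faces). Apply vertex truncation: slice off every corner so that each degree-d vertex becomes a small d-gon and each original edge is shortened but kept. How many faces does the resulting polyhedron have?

44

Truncation replaces each original edge-end by a new vertex, so V′ = 2E = 84.
Each original edge survives, and each old vertex of degree d contributes d new edges; summing degrees gives Σd = 2E, so E′ = E + 2E = 3E = 126.
Each original face survives and each original vertex becomes one new face: F′ = F + V = 44.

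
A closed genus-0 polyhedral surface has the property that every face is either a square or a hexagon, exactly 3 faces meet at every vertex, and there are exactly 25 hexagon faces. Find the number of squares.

Let x be the number of squares; then F = 25 + x.
Edge–face incidences: 2E = 6·25 + 4·x = 150 + 4x.
Every vertex has degree 3, so 3V = 2E.
Euler: V − E + F = 2 ⇒ (2E)/3 − E + (25 + x) = 2.
Multiply by 6: 2·(2E) − 3·(2E) + 6·(25 + x) = 12, i.e. 150 + 6x − (150 + 4x) = 12.
Collecting terms: 2x = 12, so x = 6.
Then 2E = 150 + 4·6 = 174, so E = 87, V = 2E/3 = 58, F = 25 + 6 = 31.

6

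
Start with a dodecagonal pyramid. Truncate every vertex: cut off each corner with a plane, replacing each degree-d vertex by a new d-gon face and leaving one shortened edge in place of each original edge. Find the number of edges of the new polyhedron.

72

The base solid has V = 13, E = 24, F = 13.
Truncation replaces each original edge-end by a new vertex, so V′ = 2E = 48.
Each original edge survives, and each old vertex of degree d contributes d new edges; summing degrees gives Σd = 2E, so E′ = E + 2E = 3E = 72.
Each original face survives and each original vertex becomes one new face: F′ = F + V = 26.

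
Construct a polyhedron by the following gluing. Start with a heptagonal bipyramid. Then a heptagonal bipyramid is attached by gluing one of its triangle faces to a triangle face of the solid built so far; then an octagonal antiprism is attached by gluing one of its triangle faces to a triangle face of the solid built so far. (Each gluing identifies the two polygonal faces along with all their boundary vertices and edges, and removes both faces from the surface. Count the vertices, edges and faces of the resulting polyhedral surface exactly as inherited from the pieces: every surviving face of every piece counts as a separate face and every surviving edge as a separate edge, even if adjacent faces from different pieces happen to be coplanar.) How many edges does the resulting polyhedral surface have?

A heptagonal bipyramid: V=9, E=21, F=14.
Attach a heptagonal bipyramid (V=9, E=21, F=14) along a 3-gon: merge 3 vertices and 3 edges, delete both glued faces → V=15, E=39, F=26.
Attach an octagonal antiprism (V=16, E=32, F=18) along a 3-gon: merge 3 vertices and 3 edges, delete both glued faces → V=28, E=68, F=42.
Check: V − E + F = 28 − 68 + 42 = 2.

68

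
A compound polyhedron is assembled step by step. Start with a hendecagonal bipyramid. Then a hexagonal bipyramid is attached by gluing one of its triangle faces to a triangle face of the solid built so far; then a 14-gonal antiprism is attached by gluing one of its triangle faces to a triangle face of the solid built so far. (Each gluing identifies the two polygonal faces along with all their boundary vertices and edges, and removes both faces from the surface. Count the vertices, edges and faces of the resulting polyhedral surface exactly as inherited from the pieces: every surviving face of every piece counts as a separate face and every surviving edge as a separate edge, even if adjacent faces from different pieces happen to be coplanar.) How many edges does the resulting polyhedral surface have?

101

A hendecagonal bipyramid: V=13, E=33, F=22.
Attach a hexagonal bipyramid (V=8, E=18, F=12) along a 3-gon: merge 3 vertices and 3 edges, delete both glued faces → V=18, E=48, F=32.
Attach a 14-gonal antiprism (V=28, E=56, F=30) along a 3-gon: merge 3 vertices and 3 edges, delete both glued faces → V=43, E=101, F=60.
Check: V − E + F = 43 − 101 + 60 = 2.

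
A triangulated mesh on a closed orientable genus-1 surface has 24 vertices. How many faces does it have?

χ = 2 − 2·1 = 0, and every face is a triangle so 3F = 2E.
V − E + F = 0 with E = 3F/2 gives 24 − (3/2 − 1)·F = 0, so F = 48 and E = 72.

48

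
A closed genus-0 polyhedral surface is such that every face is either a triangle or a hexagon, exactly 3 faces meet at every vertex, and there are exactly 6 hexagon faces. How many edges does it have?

24

Let x be the number of triangles; then F = 6 + x.
Edge–face incidences: 2E = 6·6 + 3·x = 36 + 3x.
Every vertex has degree 3, so 3V = 2E.
Euler: V − E + F = 2 ⇒ (2E)/3 − E + (6 + x) = 2.
Multiply by 6: 2·(2E) − 3·(2E) + 6·(6 + x) = 12, i.e. 36 + 6x − (36 + 3x) = 12.
Collecting terms: 3x = 12, so x = 4.
Then 2E = 36 + 3·4 = 48, so E = 24, V = 2E/3 = 16, F = 6 + 4 = 10.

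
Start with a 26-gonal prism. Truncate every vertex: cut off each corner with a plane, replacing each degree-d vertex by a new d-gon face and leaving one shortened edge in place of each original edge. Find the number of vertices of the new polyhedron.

156

The base solid has V = 52, E = 78, F = 28.
Truncation replaces each original edge-end by a new vertex, so V′ = 2E = 156.
Each original edge survives, and each old vertex of degree d contributes d new edges; summing degrees gives Σd = 2E, so E′ = E + 2E = 3E = 234.
Each original face survives and each original vertex becomes one new face: F′ = F + V = 80.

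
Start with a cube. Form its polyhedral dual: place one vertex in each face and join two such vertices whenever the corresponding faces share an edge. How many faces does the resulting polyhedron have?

8

The base solid has V = 8, E = 12, F = 6.
The dual swaps V and F and preserves E: V′ = F = 6, E′ = E = 12, F′ = V = 8.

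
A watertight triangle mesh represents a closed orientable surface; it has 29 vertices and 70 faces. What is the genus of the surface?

Every face is a triangle, so 2E = 3·70 = 210, giving E = 105.
χ = V − E + F = 29 − 105 + 70 = -6.
For a closed orientable surface χ = 2 − 2g, so g = (2 − (-6))/2 = 4.

4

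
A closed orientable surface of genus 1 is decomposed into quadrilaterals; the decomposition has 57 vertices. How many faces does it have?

χ = 2 − 2·1 = 0, and every face is a square so 4F = 2E.
V − E + F = 0 with E = 4F/2 gives 57 − (4/2 − 1)·F = 0, so F = 57 and E = 114.

57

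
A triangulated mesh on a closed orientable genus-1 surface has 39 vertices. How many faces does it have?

χ = 2 − 2·1 = 0, and every face is a triangle so 3F = 2E.
V − E + F = 0 with E = 3F/2 gives 39 − (3/2 − 1)·F = 0, so F = 78 and E = 117.

78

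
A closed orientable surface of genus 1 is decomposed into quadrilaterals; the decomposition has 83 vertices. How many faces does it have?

83

χ = 2 − 2·1 = 0, and every face is a square so 4F = 2E.
V − E + F = 0 with E = 4F/2 gives 83 − (4/2 − 1)·F = 0, so F = 83 and E = 166.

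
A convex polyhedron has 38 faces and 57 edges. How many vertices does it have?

21

Here V − E + F = 2.
V = 2 + E − F = 2 + 57 − 38 = 21.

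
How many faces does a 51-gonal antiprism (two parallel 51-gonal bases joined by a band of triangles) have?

104

An antiprism on an n-gon has two n-gon caps and 2n triangles: V = 2·51 = 102, E = 4·51 = 204, F = 2·51 + 2 = 104.
Check: V − E + F = 102 − 204 + 104 = 2.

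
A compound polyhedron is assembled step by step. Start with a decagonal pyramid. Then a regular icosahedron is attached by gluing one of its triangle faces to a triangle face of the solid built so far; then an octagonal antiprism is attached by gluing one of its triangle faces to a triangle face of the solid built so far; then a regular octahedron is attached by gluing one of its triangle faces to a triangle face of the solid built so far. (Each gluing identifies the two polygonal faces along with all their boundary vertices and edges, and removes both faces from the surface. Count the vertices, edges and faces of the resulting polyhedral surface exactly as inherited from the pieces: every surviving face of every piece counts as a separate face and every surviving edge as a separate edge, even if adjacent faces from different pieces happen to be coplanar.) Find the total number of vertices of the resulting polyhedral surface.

36

A decagonal pyramid: V=11, E=20, F=11.
Attach a regular icosahedron (V=12, E=30, F=20) along a 3-gon: merge 3 vertices and 3 edges, delete both glued faces → V=20, E=47, F=29.
Attach an octagonal antiprism (V=16, E=32, F=18) along a 3-gon: merge 3 vertices and 3 edges, delete both glued faces → V=33, E=76, F=45.
Attach a regular octahedron (V=6, E=12, F=8) along a 3-gon: merge 3 vertices and 3 edges, delete both glued faces → V=36, E=85, F=51.
Check: V − E + F = 36 − 85 + 51 = 2.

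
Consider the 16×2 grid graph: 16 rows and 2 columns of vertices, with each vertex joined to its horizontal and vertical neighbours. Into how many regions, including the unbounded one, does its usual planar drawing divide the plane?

16

The grid has V = 16·2 = 32 vertices and E = 16·1 + 2·15 = 46 edges.
F = 2 − V + E = 2 − 32 + 46 = 16.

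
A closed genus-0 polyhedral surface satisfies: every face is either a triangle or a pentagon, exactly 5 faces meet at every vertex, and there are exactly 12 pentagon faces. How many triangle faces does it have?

Let x be the number of triangles; then F = 12 + x.
Edge–face incidences: 2E = 5·12 + 3·x = 60 + 3x.
Every vertex has degree 5, so 5V = 2E.
Euler: V − E + F = 2 ⇒ (2E)/5 − E + (12 + x) = 2.
Multiply by 10: 2·(2E) − 5·(2E) + 10·(12 + x) = 20, i.e. 120 + 10x − 3·(60 + 3x) = 20.
Collecting terms: x − 60 = 20, so x = 80.
Then 2E = 60 + 3·80 = 300, so E = 150, V = 2E/5 = 60, F = 12 + 80 = 92.

80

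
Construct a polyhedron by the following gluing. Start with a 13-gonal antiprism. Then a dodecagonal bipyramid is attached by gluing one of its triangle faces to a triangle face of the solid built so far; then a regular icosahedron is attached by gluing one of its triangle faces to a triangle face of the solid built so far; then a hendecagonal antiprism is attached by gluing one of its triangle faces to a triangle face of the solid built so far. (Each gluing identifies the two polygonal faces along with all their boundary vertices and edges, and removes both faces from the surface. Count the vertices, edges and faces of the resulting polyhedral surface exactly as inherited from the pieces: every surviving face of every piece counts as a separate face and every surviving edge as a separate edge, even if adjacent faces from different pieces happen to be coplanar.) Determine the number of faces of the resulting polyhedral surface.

90

A 13-gonal antiprism: V=26, E=52, F=28.
Attach a dodecagonal bipyramid (V=14, E=36, F=24) along a 3-gon: merge 3 vertices and 3 edges, delete both glued faces → V=37, E=85, F=50.
Attach a regular icosahedron (V=12, E=30, F=20) along a 3-gon: merge 3 vertices and 3 edges, delete both glued faces → V=46, E=112, F=68.
Attach a hendecagonal antiprism (V=22, E=44, F=24) along a 3-gon: merge 3 vertices and 3 edges, delete both glued faces → V=65, E=153, F=90.
Check: V − E + F = 65 − 153 + 90 = 2.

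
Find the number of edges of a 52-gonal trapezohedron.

208

The n-trapezohedron (dual of the n-antiprism) has V = 2·52 + 2 = 106, E = 4·52 = 208, F = 2·52 = 104.
Check: V − E + F = 106 − 208 + 104 = 2.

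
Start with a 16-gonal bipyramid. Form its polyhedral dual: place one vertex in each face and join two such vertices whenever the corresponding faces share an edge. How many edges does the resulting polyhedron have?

The base solid has V = 18, E = 48, F = 32.
The dual swaps V and F and preserves E: V′ = F = 32, E′ = E = 48, F′ = V = 18.

48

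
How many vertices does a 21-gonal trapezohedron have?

44

The n-trapezohedron (dual of the n-antiprism) has V = 2·21 + 2 = 44, E = 4·21 = 84, F = 2·21 = 42.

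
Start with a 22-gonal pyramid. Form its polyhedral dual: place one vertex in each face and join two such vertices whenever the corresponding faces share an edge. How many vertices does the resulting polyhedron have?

23

The base solid has V = 23, E = 44, F = 23.
The dual swaps V and F and preserves E: V′ = F = 23, E′ = E = 44, F′ = V = 23.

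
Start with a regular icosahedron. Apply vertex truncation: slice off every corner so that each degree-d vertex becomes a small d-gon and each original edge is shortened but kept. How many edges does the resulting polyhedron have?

The base solid has V = 12, E = 30, F = 20.
Truncation replaces each original edge-end by a new vertex, so V′ = 2E = 60.
Each original edge survives, and each old vertex of degree d contributes d new edges; summing degrees gives Σd = 2E, so E′ = E + 2E = 3E = 90.
Each original face survives and each original vertex becomes one new face: F′ = F + V = 32.

90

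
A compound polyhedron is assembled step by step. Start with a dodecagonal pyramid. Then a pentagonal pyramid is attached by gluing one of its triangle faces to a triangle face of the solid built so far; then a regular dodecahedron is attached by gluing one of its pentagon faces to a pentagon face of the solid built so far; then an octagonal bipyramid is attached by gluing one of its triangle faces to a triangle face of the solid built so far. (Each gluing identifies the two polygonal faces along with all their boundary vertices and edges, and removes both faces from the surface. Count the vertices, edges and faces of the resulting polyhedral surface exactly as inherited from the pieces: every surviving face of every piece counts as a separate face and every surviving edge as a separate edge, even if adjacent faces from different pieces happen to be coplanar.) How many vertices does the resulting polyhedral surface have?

38

A dodecagonal pyramid: V=13, E=24, F=13.
Attach a pentagonal pyramid (V=6, E=10, F=6) along a 3-gon: merge 3 vertices and 3 edges, delete both glued faces → V=16, E=31, F=17.
Attach a regular dodecahedron (V=20, E=30, F=12) along a 5-gon: merge 5 vertices and 5 edges, delete both glued faces → V=31, E=56, F=27.
Attach an octagonal bipyramid (V=10, E=24, F=16) along a 3-gon: merge 3 vertices and 3 edges, delete both glued faces → V=38, E=77, F=41.
Check: V − E + F = 38 − 77 + 41 = 2.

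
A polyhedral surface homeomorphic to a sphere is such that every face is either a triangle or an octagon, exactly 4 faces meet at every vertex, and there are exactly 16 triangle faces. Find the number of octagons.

2

Let x be the number of octagons; then F = 16 + x.
Edge–face incidences: 2E = 3·16 + 8·x = 48 + 8x.
Every vertex has degree 4, so 4V = 2E.
Euler: V − E + F = 2 ⇒ (2E)/4 − E + (16 + x) = 2.
Multiply by 8: 2·(2E) − 4·(2E) + 8·(16 + x) = 16, i.e. 128 + 8x − 2·(48 + 8x) = 16.
Collecting terms: −8x + 32 = 16, so −8x = −16, so x = 2.
Then 2E = 48 + 8·2 = 64, so E = 32, V = 2E/4 = 16, F = 16 + 2 = 18.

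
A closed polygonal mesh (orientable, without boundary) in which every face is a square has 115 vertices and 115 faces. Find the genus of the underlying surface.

1

Every face is a square, so 2E = 4·115 = 460, giving E = 230.
χ = V − E + F = 115 − 230 + 115 = 0.
For a closed orientable surface χ = 2 − 2g, so g = (2 − (0))/2 = 1.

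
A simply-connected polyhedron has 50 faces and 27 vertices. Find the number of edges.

75

Here V − E + F = 2.
E = V + F − (2) = 27 + 50 − (2) = 75.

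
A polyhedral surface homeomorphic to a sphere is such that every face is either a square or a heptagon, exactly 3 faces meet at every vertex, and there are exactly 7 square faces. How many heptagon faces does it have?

Let x be the number of heptagons; then F = 7 + x.
Edge–face incidences: 2E = 4·7 + 7·x = 28 + 7x.
Every vertex has degree 3, so 3V = 2E.
Euler: V − E + F = 2 ⇒ (2E)/3 − E + (7 + x) = 2.
Multiply by 6: 2·(2E) − 3·(2E) + 6·(7 + x) = 12, i.e. 42 + 6x − (28 + 7x) = 12.
Collecting terms: −x + 14 = 12, so −x = −2, so x = 2.
Then 2E = 28 + 7·2 = 42, so E = 21, V = 2E/3 = 14, F = 7 + 2 = 9.

2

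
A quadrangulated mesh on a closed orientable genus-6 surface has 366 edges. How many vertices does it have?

χ = 2 − 2·6 = -10, and every face is a square so 4F = 2E.
F = 2E/4 = 183. Then V = -10 + E − F = -10 + 366 − 183 = 173.

173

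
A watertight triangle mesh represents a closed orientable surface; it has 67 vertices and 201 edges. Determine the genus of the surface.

Every face is a triangle and each edge borders two faces, so 3F = 2·201, giving F = 134.
χ = V − E + F = 67 − 201 + 134 = 0.
For a closed orientable surface χ = 2 − 2g, so g = (2 − (0))/2 = 1.

1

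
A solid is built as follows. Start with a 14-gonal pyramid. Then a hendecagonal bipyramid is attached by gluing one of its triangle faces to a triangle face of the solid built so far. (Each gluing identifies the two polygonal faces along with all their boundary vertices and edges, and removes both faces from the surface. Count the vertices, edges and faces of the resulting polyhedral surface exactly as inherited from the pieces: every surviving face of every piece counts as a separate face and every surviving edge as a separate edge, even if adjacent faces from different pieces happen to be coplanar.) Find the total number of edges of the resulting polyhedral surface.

58

A 14-gonal pyramid: V=15, E=28, F=15.
Attach a hendecagonal bipyramid (V=13, E=33, F=22) along a 3-gon: merge 3 vertices and 3 edges, delete both glued faces → V=25, E=58, F=35.
Check: V − E + F = 25 − 58 + 35 = 2.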